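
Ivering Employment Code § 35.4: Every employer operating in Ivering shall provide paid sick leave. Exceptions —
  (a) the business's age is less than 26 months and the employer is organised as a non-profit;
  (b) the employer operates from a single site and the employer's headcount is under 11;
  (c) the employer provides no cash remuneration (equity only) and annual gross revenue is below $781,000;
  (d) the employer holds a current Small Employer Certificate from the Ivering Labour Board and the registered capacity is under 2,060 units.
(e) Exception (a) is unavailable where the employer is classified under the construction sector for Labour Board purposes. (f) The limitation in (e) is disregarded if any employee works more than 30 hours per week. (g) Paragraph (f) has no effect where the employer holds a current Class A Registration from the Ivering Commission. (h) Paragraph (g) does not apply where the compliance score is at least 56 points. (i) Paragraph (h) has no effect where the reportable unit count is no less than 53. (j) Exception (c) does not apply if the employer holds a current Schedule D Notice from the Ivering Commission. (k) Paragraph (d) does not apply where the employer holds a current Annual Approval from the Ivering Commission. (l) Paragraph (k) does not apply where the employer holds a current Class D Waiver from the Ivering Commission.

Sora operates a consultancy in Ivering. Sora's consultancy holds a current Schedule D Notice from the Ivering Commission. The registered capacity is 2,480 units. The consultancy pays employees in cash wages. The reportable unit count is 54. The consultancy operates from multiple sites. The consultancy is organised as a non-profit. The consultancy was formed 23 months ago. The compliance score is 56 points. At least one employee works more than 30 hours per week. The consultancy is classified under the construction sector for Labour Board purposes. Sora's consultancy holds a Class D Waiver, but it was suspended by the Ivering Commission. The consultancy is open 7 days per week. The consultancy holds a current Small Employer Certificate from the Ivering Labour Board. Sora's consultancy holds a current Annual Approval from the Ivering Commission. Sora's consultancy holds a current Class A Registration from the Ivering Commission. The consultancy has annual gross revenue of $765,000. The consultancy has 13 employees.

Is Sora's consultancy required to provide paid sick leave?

All of (a)'s requirements are met (the business's age is 23 months, less than the 26 months limit; the employer is a non-profit). But applying paragraphs (e)–(i): (e) operates — the consultancy is classified under the construction sector. (f) would limit (e) — at least one employee exceeds 30 hours/week — but (g) sets (f) aside: (g) operates against (f): a current Class A Registration is held. (h) would limit (g) — the compliance score is 56 points, meeting the 56 points threshold — but (i) sets (h) aside: (i) operates against (h): the reportable unit count is 54, meeting the 53 threshold. So (a) is unavailable.
Exception (b) fails — the employer operates from multiple sites.
Exception (c) requires that the employer provides no cash remuneration (equity only); but employees are paid cash wages, so (c) is unavailable.
Exception (d) fails — the registered capacity is 2,480 units, not under 2,060 units.
No exception is made out. Sora's consultancy falls within the general rule.

Yes — Sora's consultancy must provide paid sick leave.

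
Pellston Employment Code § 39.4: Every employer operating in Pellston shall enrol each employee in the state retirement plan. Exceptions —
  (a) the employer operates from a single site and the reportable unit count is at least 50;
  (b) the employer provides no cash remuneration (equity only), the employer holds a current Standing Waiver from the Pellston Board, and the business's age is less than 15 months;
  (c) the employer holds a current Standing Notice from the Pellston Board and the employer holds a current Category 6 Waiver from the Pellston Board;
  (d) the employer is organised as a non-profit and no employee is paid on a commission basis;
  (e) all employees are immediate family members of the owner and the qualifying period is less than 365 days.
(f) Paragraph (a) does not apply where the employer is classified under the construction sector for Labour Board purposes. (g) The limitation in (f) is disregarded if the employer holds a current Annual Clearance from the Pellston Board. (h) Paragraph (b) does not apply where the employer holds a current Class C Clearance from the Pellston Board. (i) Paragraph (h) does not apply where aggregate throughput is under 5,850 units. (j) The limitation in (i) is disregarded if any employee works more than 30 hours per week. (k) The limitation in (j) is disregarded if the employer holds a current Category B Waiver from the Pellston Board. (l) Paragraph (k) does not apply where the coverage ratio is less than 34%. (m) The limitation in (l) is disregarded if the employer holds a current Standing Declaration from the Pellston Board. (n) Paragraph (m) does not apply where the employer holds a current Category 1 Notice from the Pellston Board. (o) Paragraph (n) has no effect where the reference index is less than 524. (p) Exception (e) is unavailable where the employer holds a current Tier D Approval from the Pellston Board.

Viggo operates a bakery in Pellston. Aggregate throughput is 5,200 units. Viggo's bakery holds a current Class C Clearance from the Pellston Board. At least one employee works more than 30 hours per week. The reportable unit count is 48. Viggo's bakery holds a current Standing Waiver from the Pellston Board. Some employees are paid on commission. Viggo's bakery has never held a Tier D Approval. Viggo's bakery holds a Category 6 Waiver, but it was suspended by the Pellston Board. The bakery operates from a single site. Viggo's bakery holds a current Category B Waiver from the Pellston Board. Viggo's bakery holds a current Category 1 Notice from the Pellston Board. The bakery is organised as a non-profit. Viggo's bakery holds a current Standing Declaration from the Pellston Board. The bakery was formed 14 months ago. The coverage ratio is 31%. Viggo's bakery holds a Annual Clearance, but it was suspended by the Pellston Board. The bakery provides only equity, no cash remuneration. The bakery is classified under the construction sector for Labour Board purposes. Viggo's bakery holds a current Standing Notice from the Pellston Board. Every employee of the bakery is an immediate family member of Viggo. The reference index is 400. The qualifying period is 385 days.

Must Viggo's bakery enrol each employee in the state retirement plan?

Exception (a) does not apply: the reportable unit count is 48, short of 50.
Exception (b): remuneration is equity-only; a current Standing Waiver is held; the business's age is 14 months, less than the 15 months limit — every condition holds. As to paragraphs (h)–(o): (h) is triggered (a current Class C Clearance is held), but is set aside by (i): (i) is triggered — aggregate throughput is 5,200 units, under the 5,850 units limit. (j) is triggered (at least one employee exceeds 30 hours/week), but is overridden by (k): (k) operates against (j): a current Category B Waiver is held. (l) would limit (k) — the coverage ratio is 31%, less than the 34% limit — but (m) sets (l) aside: (m) is triggered — a current Standing Declaration is held. (n) operates (a current Category 1 Notice is held), but yields to (o): (o) operates — the reference index is 400, less than the 524 limit. Exception (b) stands.
Exception (c) requires that the employer holds a current Category 6 Waiver from the Pellston Board; but there is no Category 6 Waiver in force, so (c) is unavailable.
Exception (d) requires that no employee is paid on a commission basis; but some employees are paid on commission, so (d) is unavailable.
Exception (e) fails — the qualifying period is 385 days, not less than 365 days.

No — exception (b) applies; Viggo's bakery is not required to enrol each employee in the state retirement plan.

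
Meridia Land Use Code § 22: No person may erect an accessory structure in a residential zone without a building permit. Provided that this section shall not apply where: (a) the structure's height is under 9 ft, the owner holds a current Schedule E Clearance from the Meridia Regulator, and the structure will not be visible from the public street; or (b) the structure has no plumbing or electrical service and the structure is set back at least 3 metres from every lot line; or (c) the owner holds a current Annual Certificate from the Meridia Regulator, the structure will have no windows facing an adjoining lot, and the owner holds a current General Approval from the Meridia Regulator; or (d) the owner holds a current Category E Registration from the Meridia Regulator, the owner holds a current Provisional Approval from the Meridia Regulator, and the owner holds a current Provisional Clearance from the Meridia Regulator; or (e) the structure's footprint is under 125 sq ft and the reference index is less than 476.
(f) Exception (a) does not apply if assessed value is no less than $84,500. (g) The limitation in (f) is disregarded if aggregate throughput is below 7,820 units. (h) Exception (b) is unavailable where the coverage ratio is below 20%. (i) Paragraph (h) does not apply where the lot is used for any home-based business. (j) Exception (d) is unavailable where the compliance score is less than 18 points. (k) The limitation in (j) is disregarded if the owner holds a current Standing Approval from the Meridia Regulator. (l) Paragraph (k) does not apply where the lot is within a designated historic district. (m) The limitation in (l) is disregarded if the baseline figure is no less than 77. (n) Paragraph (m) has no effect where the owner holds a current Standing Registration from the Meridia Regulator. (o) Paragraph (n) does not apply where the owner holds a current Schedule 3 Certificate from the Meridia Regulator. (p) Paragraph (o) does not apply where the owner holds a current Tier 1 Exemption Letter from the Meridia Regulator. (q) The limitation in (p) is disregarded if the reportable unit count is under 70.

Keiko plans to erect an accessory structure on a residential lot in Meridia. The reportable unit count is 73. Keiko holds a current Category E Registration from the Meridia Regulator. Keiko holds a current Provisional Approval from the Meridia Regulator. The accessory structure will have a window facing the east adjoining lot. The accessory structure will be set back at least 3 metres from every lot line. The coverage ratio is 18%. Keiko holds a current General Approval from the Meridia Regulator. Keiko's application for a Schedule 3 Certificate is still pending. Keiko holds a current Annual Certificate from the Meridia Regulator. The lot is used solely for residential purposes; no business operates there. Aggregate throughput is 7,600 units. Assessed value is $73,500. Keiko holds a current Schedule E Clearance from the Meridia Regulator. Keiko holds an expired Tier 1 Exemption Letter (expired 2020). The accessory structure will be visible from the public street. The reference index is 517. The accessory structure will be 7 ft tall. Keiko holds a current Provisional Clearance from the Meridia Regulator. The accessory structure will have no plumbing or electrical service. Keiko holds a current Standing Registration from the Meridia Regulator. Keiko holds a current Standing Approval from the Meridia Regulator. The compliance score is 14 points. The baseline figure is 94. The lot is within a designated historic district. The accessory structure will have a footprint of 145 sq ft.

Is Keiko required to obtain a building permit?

Exception (a) requires that the structure will not be visible from the public street; but the structure will be visible from the street, so (a) is unavailable.
Exception (b): there is no plumbing or electrical service; the setback is at least 3 m on every side — every condition holds. But: (h) applies — the coverage ratio is 18%, below the 20% limit. (i) does not operate here (the lot is solely residential), so (h) stands. So (b) is unavailable.
Exception (c) requires that the structure will have no windows facing an adjoining lot; but a window faces an adjoining lot, so (c) is unavailable.
Exception (d)'s conditions are all satisfied: a current Category E Registration is held; a current Provisional Approval is held; a current Provisional Clearance is held. But: (j) operates against (d): the compliance score is 14 points, less than the 18 points limit. (k) would limit (j) — a current Standing Approval is held — but (l) sets (k) aside: (l) applies — the lot is in a historic district. (m) would limit (l) — the baseline figure is 94, meeting the 77 threshold — but (n) sets (m) aside: (n) operates against (m): a current Standing Registration is held. (o) is inapplicable (there is no Schedule 3 Certificate in force), so (n) stands. So (d) is unavailable.
Exception (e) requires that the structure's footprint is under 125 sq ft; but the structure's footprint is 145 sq ft, not under 125 sq ft, so (e) is unavailable.
No exception is made out. Keiko falls within the general rule.

Yes — Keiko must obtain a building permit.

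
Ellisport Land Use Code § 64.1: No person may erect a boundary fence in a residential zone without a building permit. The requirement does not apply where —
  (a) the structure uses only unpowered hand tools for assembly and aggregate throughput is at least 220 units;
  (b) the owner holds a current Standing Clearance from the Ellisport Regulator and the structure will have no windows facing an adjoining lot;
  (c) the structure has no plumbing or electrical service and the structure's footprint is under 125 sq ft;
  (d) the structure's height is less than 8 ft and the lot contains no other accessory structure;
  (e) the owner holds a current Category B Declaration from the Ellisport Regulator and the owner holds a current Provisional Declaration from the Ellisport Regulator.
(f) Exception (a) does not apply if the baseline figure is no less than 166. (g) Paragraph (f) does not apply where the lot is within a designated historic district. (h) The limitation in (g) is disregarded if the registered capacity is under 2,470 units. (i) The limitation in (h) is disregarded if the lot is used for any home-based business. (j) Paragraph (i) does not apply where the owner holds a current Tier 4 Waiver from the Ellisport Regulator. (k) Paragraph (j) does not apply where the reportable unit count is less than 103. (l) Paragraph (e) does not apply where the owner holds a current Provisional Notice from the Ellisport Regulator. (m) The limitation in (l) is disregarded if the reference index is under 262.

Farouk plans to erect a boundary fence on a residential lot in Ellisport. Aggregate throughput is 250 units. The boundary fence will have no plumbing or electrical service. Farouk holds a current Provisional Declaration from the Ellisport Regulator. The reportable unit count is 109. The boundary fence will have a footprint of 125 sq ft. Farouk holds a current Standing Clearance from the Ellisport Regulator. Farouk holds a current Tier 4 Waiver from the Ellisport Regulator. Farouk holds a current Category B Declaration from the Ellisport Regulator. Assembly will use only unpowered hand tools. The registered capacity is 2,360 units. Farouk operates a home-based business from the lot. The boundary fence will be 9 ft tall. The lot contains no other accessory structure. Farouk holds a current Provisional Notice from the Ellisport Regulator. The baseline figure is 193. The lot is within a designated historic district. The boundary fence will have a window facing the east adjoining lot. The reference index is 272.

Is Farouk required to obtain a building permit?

Exception (a): assembly uses only hand tools; aggregate throughput is 250 units, meeting the 220 units threshold — every condition holds. Turning to paragraphs (f)–(k): (f) operates against (a): the baseline figure is 193, meeting the 166 threshold. (g) would limit (f) — the lot is in a historic district — but (h) sets (g) aside: (h) operates against (g): the registered capacity is 2,360 units, under the 2,470 units limit. (i) is triggered (a home-based business operates on the lot), but is itself disapplied by (j): (j) operates against (i): a current Tier 4 Waiver is held. (k), which would lift (j), is inapplicable — the reportable unit count is 109, not less than 103. Exception (a) does not apply.
Exception (b) requires that the structure will have no windows facing an adjoining lot; but a window faces an adjoining lot, so (b) is unavailable.
Exception (c) requires that the structure's footprint is under 125 sq ft; but the structure's footprint is 125 sq ft, not under 125 sq ft, so (c) is unavailable.
Exception (d) requires that the structure's height is less than 8 ft; but the structure's height is 9 ft, not less than 8 ft, so (d) is unavailable.
Exception (e) is satisfied on its face — a current Category B Declaration is held; a current Provisional Declaration is held. However, paragraphs (l)–(m) must be considered: (l) operates against (e): a current Provisional Notice is held. (m) is not engaged (the reference index is 272, not under 262), so (l) stands. (e) is therefore removed.
Every exception is unavailable, so the rule governs.

Yes — Farouk must obtain a building permit.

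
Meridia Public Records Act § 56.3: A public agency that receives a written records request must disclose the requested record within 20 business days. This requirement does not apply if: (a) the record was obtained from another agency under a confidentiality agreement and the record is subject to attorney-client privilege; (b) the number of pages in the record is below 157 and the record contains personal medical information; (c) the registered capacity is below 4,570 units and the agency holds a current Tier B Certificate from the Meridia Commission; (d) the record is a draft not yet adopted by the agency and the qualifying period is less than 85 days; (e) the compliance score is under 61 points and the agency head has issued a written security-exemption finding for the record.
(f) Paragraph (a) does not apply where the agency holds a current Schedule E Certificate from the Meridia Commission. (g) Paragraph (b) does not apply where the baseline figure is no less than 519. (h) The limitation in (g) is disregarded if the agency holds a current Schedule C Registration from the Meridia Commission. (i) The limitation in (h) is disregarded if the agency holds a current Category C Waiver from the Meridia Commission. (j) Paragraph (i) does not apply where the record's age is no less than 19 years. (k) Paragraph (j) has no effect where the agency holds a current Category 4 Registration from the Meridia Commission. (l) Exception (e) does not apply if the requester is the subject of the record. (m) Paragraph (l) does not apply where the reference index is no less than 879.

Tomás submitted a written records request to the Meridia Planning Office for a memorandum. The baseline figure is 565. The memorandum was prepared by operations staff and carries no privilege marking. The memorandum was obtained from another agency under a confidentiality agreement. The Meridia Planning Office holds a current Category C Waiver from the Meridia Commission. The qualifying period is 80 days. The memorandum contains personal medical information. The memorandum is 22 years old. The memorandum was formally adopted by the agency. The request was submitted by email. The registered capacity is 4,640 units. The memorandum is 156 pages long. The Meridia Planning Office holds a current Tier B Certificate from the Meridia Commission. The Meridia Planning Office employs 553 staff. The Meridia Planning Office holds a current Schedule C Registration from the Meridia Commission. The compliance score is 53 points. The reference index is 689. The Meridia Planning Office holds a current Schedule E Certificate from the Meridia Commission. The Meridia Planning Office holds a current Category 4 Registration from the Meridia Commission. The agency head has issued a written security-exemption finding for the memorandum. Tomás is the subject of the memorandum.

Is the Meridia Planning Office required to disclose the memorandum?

Yes — the Meridia Planning Office must disclose the memorandum.

Exception (a) does not apply: the memorandum carries no privilege marking.
Exception (b) is satisfied on its face — the number of pages in the record is 156, below the 157 limit; the memorandum contains personal medical information. Turning to paragraphs (g)–(k): (g) operates against (b): the baseline figure is 565, meeting the 519 threshold. (h) operates (a current Schedule C Registration is held), but is itself disapplied by (i): (i) applies — a current Category C Waiver is held. (j) would limit (i) — the record's age is 22 years, meeting the 19 years threshold — but (k) sets (j) aside: (k) is engaged — a current Category 4 Registration is held. (b) is therefore removed.
Exception (c) does not apply: the registered capacity is 4,640 units, not below 4,570 units.
Exception (d) does not apply: the memorandum has been formally adopted.
Exception (e)'s conditions are all satisfied: the compliance score is 53 points, under the 61 points limit; a written security-exemption finding has been issued. But applying paragraphs (l)–(m): (l) operates against (e): Tomás is the subject of the memorandum. (m) is not triggered (the reference index is 689, short of 879), so (l) stands. (e) is therefore removed.
None of the exceptions is available; § 56.3 applies in full.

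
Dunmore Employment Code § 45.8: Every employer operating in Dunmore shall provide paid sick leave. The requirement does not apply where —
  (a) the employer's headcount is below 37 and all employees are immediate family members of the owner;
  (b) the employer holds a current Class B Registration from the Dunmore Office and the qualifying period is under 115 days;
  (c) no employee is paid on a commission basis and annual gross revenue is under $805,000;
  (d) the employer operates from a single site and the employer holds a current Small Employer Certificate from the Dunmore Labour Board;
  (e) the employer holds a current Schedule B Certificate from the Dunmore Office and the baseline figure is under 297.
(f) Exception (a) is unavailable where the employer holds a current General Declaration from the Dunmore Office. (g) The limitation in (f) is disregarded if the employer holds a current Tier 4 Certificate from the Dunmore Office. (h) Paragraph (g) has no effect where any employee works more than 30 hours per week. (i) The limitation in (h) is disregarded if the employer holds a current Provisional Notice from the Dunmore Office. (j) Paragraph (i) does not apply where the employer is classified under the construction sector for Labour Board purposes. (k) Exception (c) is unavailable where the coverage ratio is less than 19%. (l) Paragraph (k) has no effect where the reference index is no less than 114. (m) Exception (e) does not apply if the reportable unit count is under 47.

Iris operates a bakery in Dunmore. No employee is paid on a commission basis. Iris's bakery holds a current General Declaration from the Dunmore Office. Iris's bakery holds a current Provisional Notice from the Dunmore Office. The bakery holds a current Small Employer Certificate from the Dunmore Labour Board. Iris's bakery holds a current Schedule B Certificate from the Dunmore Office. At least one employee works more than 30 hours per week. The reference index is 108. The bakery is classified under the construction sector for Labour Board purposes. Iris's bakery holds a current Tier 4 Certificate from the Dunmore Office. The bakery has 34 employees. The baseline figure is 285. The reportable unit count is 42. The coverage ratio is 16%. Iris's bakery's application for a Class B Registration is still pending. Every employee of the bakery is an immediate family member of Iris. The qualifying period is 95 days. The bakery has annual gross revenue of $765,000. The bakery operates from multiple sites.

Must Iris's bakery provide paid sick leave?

Yes — Iris's bakery must provide paid sick leave.

Exception (a)'s conditions are all satisfied: the employer's headcount is 34, below the 37 limit; every employee is an immediate family member. Turning to paragraphs (f)–(j): (f) is engaged — a current General Declaration is held. (g) is triggered (a current Tier 4 Certificate is held), but is displaced by (h): (h) operates against (g): at least one employee exceeds 30 hours/week. (i) operates (a current Provisional Notice is held), but is displaced by (j): (j) is triggered — the bakery is classified under the construction sector. (a) is therefore removed.
Exception (b) does not apply: there is no Class B Registration in force.
Exception (c): no employee is paid on commission; annual gross revenue is $765,000, under the $805,000 limit — every condition holds. But applying paragraphs (k)–(l): (k) operates against (c): the coverage ratio is 16%, less than the 19% limit. (l) is not engaged (the reference index is 108, short of 114), so (k) stands. (c) is therefore removed.
Exception (d) does not apply: the employer operates from multiple sites.
Exception (e) is satisfied on its face — a current Schedule B Certificate is held; the baseline figure is 285, under the 297 limit. But applying paragraph (m): (m) operates against (e): the reportable unit count is 42, under the 47 limit. (e) is therefore removed.
No exception is made out. Iris's bakery falls within the general rule.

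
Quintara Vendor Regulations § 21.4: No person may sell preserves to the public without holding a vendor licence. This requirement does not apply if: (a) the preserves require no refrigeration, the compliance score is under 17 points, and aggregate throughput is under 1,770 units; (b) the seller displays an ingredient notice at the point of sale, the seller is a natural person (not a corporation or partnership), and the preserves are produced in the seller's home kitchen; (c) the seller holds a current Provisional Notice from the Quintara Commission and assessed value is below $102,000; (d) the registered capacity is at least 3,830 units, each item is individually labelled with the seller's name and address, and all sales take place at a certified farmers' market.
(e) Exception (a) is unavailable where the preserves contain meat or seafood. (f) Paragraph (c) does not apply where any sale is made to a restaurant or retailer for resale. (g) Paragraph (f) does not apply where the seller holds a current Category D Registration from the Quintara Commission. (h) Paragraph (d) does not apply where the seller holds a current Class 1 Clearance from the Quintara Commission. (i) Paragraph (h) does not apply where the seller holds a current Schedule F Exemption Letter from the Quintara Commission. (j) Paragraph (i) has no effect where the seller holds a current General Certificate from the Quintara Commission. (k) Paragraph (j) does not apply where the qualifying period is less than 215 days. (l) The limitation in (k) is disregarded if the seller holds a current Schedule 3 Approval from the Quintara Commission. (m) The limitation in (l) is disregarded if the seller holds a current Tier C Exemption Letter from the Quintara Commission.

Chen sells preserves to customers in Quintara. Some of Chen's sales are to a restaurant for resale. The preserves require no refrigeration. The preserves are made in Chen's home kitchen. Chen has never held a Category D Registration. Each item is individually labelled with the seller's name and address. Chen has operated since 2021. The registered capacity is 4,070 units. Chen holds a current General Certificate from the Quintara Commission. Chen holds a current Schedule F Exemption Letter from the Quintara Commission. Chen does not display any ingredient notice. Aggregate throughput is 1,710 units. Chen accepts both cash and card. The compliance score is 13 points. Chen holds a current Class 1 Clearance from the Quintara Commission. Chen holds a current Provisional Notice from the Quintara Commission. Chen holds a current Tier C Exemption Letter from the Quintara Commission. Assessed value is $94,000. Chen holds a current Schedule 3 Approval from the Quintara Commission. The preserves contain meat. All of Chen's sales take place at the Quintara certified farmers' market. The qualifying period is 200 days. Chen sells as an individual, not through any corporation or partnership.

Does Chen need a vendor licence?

Exception (a) is satisfied on its face — the preserves are shelf-stable; the compliance score is 13 points, under the 17 points limit; aggregate throughput is 1,710 units, under the 1,770 units limit. Turning to paragraph (e): (e) operates against (a): the preserves contain meat. (a) is therefore removed.
Exception (b) does not apply: no ingredient notice is displayed.
Exception (c) is satisfied on its face — a current Provisional Notice is held; assessed value is $94,000, below the $102,000 limit. But: (f) operates against (c): some sales are to a restaurant for resale. (g) is not triggered (there is no Category D Registration in force), so (f) stands. Exception (c) does not apply.
Exception (d): the registered capacity is 4,070 units, meeting the 3,830 units threshold; items are individually labelled; all sales are at a certified farmers' market — every condition holds. Under paragraphs (h)–(m): (h) would limit (d) — a current Class 1 Clearance is held — but (i) sets (h) aside: (i) is triggered — a current Schedule F Exemption Letter is held. (j) applies (a current General Certificate is held), but is itself disapplied by (k): (k) operates against (j): the qualifying period is 200 days, less than the 215 days limit. (l) would limit (k) — a current Schedule 3 Approval is held — but (m) sets (l) aside: (m) applies — a current Tier C Exemption Letter is held. (d) remains available.

No — exception (d) applies; Chen is not required to hold a vendor licence.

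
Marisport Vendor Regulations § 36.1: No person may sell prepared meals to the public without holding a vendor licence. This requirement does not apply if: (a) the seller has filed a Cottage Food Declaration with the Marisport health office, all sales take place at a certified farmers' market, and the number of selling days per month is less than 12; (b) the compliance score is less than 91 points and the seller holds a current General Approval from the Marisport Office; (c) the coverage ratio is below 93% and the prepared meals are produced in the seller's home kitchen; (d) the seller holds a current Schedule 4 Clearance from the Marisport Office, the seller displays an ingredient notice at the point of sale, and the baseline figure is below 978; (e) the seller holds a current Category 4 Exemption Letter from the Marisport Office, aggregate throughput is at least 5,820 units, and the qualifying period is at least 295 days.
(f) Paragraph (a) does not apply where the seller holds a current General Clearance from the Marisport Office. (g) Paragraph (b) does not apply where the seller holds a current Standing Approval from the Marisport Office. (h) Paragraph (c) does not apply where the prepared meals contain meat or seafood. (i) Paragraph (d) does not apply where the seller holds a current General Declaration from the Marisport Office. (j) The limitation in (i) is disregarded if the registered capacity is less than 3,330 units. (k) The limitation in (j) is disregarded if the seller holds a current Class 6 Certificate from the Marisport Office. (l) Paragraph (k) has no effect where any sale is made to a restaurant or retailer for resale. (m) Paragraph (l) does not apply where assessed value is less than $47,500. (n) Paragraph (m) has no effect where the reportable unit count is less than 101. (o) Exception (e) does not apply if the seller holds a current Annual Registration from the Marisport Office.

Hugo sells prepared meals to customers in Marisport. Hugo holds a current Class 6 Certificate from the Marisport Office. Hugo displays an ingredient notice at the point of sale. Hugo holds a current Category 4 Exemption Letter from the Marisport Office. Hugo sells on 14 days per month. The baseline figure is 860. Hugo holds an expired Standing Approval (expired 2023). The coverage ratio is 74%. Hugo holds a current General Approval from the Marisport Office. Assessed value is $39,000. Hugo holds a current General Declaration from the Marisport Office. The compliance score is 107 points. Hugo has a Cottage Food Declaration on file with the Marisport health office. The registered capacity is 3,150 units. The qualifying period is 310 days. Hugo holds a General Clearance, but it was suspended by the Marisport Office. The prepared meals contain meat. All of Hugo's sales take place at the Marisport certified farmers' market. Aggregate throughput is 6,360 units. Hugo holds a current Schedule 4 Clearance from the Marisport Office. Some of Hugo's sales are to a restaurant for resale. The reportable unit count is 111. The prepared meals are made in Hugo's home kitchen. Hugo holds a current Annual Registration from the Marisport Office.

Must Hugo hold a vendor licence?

Exception (a) fails — the number of selling days per month is 14, not less than 12.
Exception (b) fails — the compliance score is 107 points, not less than 91 points.
Exception (c)'s conditions are all satisfied: the coverage ratio is 74%, below the 93% limit; the prepared meals are home-kitchen produced. Turning to paragraph (h): (h) is triggered — the prepared meals contain meat. Exception (c) does not apply.
Exception (d)'s conditions are all satisfied: a current Schedule 4 Clearance is held; an ingredient notice is displayed; the baseline figure is 860, below the 978 limit. But: (i) operates against (d): a current General Declaration is held. (j) would limit (i) — the registered capacity is 3,150 units, less than the 3,330 units limit — but (k) sets (j) aside: (k) is triggered — a current Class 6 Certificate is held. (l) applies (some sales are to a restaurant for resale), but is itself disapplied by (m): (m) operates against (l): assessed value is $39,000, less than the $47,500 limit. (n) is inapplicable (the reportable unit count is 111, not less than 101), so (m) stands. So (d) is unavailable.
Exception (e): a current Category 4 Exemption Letter is held; aggregate throughput is 6,360 units, meeting the 5,820 units threshold; the qualifying period is 310 days, meeting the 295 days threshold — every condition holds. But: (o) operates — a current Annual Registration is held. (e) is therefore removed.
No exception applies. The general rule governs.

Yes — Hugo must hold a vendor licence.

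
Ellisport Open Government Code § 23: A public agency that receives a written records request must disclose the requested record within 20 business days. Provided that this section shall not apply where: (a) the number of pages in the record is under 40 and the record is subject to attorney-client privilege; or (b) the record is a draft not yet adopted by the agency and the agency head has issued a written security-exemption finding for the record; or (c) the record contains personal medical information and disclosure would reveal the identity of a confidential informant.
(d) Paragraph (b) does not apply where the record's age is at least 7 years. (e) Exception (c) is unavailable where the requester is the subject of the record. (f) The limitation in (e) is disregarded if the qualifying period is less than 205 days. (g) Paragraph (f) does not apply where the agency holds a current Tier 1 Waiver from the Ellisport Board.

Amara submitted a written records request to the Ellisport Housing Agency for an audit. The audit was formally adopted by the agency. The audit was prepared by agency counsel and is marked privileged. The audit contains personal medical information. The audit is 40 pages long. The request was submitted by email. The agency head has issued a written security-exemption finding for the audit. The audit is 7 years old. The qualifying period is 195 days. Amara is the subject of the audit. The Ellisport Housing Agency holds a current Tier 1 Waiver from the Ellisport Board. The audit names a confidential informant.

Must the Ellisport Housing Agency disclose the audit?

Yes — the Ellisport Housing Agency must disclose the audit.

Exception (a) fails — the number of pages in the record is 40, not under 40.
Exception (b) does not apply: the audit has been formally adopted.
All of (c)'s requirements are met (the audit contains personal medical information; the audit names a confidential informant). Turning to paragraphs (e)–(g): (e) operates — Amara is the subject of the audit. (f) would limit (e) — the qualifying period is 195 days, less than the 205 days limit — but (g) sets (f) aside: (g) operates against (f): a current Tier 1 Waiver is held. Exception (c) does not apply.
No exception displaces § 23.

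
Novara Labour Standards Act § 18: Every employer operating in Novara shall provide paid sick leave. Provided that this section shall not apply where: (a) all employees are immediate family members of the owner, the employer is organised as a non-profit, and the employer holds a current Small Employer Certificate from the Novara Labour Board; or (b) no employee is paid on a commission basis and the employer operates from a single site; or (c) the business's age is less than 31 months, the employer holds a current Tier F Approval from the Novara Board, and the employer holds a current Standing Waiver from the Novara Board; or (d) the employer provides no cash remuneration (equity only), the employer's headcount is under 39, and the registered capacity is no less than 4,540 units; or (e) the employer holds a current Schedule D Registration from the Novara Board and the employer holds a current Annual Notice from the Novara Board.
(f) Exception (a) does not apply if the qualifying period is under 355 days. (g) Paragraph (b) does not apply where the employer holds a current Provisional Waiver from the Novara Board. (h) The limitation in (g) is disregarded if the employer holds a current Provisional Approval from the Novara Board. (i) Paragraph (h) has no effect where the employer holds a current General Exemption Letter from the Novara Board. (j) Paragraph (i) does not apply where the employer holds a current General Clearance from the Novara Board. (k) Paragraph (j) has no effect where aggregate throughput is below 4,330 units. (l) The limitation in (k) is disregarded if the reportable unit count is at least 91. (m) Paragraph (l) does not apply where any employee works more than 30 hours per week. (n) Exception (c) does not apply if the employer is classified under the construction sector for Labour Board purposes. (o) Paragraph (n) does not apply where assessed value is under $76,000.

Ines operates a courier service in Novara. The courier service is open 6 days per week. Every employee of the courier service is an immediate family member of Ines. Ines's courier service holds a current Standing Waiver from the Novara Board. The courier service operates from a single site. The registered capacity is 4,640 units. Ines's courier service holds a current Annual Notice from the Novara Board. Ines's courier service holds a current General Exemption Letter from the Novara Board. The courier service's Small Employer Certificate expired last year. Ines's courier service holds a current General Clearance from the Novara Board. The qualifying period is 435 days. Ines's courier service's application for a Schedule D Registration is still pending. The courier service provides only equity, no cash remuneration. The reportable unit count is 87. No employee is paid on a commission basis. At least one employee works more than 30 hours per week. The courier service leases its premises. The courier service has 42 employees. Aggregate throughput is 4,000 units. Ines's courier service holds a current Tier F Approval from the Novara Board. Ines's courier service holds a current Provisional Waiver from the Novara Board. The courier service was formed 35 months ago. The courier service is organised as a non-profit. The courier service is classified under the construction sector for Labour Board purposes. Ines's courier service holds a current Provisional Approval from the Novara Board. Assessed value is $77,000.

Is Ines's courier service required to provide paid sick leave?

Exception (a) fails — the Small Employer Certificate has expired.
Exception (b): no employee is paid on commission; the employer operates from a single site — every condition holds. But: (g) operates against (b): a current Provisional Waiver is held. (h) would limit (g) — a current Provisional Approval is held — but (i) sets (h) aside: (i) is engaged — a current General Exemption Letter is held. (j) would limit (i) — a current General Clearance is held — but (k) sets (j) aside: (k) operates against (j): aggregate throughput is 4,000 units, below the 4,330 units limit. (l), which would lift (k), is inapplicable — the reportable unit count is 87, short of 91. So (b) is unavailable.
Exception (c) requires that the business's age is less than 31 months; but the business's age is 35 months, not less than 31 months, so (c) is unavailable.
Exception (d) fails — the employer's headcount is 42, not under 39.
Exception (e) fails — there is no Schedule D Registration in force.
None of the exceptions is available; § 18 applies in full.

Yes — Ines's courier service must provide paid sick leave.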